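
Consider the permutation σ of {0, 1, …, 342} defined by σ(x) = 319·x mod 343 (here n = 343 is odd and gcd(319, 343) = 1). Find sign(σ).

Trace 142: π^k(142) = [142, 22, 158, 324, 113, 32, 261] for k=0..6.
The orbit structure of x ↦ 319x mod 343: 7 orbits of sizes [147, 147, 21, 21, 3, 3, 1].
With 7 cycles on 343 points, sign = (−1)^{343−7} = +1.
(319|343)_J = +1 (Zolotarev's lemma cross-check).

+1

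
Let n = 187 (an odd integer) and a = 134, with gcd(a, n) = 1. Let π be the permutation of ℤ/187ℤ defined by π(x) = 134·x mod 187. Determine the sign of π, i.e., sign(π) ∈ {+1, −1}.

-1

Trace 117: π^k(117) = [117, 157, 94, 67, 2, 81, 8] for k=0..6.
Cycle lengths of π_134 on ℤ/187ℤ: [40, 40, 40, 40, 10, 8, 8, 1]; 8 cycles in total.
n − c = 187 − 8 = 179; sign = (−1)^179 = -1.
Check: (134/187) = -1 by Zolotarev.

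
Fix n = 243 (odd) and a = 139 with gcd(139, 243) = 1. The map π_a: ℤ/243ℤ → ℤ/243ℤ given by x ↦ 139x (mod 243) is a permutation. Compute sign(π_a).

Trace 91: π^k(91) = [91, 13, 106, 154, 22, 142, 55] for k=0..6.
11 cycles of lengths [81, 81, 27, 27, 9, 9, 3, 3, 1, 1, 1].
sign(π) = (−1)^{n − #cycles} = (−1)^{243−11} = (−1)^232 = +1.
Check: (139/243) = +1 by Zolotarev.

+1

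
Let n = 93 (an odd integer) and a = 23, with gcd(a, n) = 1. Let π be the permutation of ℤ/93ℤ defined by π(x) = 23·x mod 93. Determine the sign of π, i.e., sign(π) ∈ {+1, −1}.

Start at x=70: 70 → 29 → 16 → 89 → 1 → 23 → 64 → … (one orbit).
Cycle lengths of π_23 on ℤ/93ℤ: [10, 10, 10, 10, 10, 10, 10, 10, 10, 2, 1]; 11 cycles in total.
Σ(ℓ_i−1) = 93−11 = 82; sign = (−1)^82 = +1.
The Jacobi symbol (23|93) = +1 (Zolotarev) agrees.

+1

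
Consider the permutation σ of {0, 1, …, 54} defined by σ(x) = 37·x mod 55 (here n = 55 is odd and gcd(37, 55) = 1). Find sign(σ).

-1

Trace 14: π^k(14) = [14, 23, 26, 27, 9, 3, 1] for k=0..6.
The orbit structure of x ↦ 37x mod 55: 6 orbits of sizes [20, 20, 5, 5, 4, 1].
n − c = 55 − 6 = 49; sign = (−1)^49 = -1.
Zolotarev: (37|55) = -1, matching the cycle-count sign.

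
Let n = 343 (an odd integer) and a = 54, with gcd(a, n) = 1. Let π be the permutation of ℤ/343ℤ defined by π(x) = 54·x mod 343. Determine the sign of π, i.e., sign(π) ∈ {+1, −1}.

Orbit of 142 under x↦54x: [142, 122, 71, 61, 207, 202, 275]… (length divides ord_343(54)).
Cycle lengths of π_54 on ℤ/343ℤ: [294, 42, 6, 1]; 4 cycles in total.
With 4 cycles on 343 points, sign = (−1)^{343−4} = -1.
Via Zolotarev, sign(π_{54}) = (54|343) = -1.

-1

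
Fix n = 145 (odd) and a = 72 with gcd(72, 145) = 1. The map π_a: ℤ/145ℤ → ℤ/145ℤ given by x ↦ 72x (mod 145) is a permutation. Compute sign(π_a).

+1

Trace 18: π^k(18) = [18, 136, 77, 34, 128, 81, 32] for k=0..6.
Cycle lengths of π_72 on ℤ/145ℤ: [28, 28, 28, 28, 28, 4, 1]; 7 cycles in total.
145 − 7 = 138 transpositions; sign(π) = (−1)^138 = +1.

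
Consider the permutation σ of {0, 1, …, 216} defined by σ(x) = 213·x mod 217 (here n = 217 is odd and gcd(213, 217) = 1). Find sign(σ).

Trace 163: π^k(163) = [163, 216, 4, 201, 64, 178, 156] for k=0..6.
Decompose π into cycles: lengths [30, 30, 30, 30, 30, 30, 10, 10, 10, 6, 1] (11 cycles, including the fixed point 0).
Σ(ℓ_i−1) = 217−11 = 206; sign = (−1)^206 = +1.

+1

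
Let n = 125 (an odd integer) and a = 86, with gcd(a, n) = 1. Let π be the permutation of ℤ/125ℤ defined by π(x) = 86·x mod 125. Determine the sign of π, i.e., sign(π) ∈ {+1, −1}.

+1

Orbit of 31 under x↦86x: [31, 41, 26, 111, 46, 81, 91]… (length divides ord_125(86)).
The orbit structure of x ↦ 86x mod 125: 13 orbits of sizes [25, 25, 25, 25, 5, 5, 5, 5, 1, 1, 1, 1, 1].
Σ(ℓ_i−1) = 125−13 = 112; sign = (−1)^112 = +1.
The Jacobi symbol (86|125) = +1 (Zolotarev) agrees.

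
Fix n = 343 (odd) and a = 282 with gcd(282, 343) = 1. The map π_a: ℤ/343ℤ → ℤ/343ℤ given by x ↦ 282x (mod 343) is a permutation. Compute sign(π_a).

+1

Trace 4: π^k(4) = [4, 99, 135, 340, 183, 156, 88] for k=0..6.
Decompose π into cycles: lengths [147, 147, 21, 21, 3, 3, 1] (7 cycles, including the fixed point 0).
sign(π) = (−1)^{n − #cycles} = (−1)^{343−7} = (−1)^336 = +1.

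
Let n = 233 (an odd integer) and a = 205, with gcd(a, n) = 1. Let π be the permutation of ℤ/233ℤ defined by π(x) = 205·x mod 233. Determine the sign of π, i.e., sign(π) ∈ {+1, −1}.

Orbit of 208 under x↦205x: [208, 1, 205, 85, 183, 2, 177]… (length divides ord_233(205)).
Decompose π into cycles: lengths [116, 116, 1] (3 cycles, including the fixed point 0).
n − c = 233 − 3 = 230; sign = (−1)^230 = +1.
Check: (205/233) = +1 by Zolotarev.

+1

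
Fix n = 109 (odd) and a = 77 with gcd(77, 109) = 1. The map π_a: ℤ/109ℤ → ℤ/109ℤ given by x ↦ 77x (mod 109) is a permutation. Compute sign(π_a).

-1

Orbit of 75 under x↦77x: [75, 107, 64, 23, 27, 8, 71]… (length divides ord_109(77)).
Cycle type of π: 36×3 + 1; total 4 cycles.
sign(π) = (−1)^{n − #cycles} = (−1)^{109−4} = (−1)^105 = -1.
(77|109)_J = -1 (Zolotarev's lemma cross-check).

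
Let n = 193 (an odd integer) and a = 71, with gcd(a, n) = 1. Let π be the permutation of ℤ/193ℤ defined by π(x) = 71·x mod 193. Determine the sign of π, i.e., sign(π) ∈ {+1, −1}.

Trace 13: π^k(13) = [13, 151, 106, 192, 122, 170, 104] for k=0..6.
π_71 has 4 disjoint cycles with lengths [64, 64, 64, 1] on {0,…,192}.
With 4 cycles on 193 points, sign = (−1)^{193−4} = -1.

-1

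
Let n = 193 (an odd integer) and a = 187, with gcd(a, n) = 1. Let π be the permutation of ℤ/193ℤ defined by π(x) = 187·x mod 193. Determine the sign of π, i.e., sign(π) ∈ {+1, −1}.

Start at x=108: 108 → 124 → 28 → 25 → 43 → 128 → 4 → … (one orbit).
3 cycles of lengths [96, 96, 1].
sign(π) = (−1)^{n − #cycles} = (−1)^{193−3} = (−1)^190 = +1.
Check: (187/193) = +1 by Zolotarev.

+1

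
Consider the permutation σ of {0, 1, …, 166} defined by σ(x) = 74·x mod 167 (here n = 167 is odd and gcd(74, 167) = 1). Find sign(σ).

-1

Trace 156: π^k(156) = [156, 21, 51, 100, 52, 7, 17] for k=0..6.
Cycle lengths of π_74 on ℤ/167ℤ: [166, 1]; 2 cycles in total.
2 cycles on 167: each ℓ→(−1)^(ℓ−1), product (−1)^165 = -1.
Via Zolotarev, sign(π_{74}) = (74|167) = -1.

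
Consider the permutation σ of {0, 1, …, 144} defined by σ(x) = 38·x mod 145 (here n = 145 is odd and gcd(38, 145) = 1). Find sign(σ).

Trace 28: π^k(28) = [28, 49, 122, 141, 138, 24, 42] for k=0..6.
π_38 has 8 disjoint cycles with lengths [28, 28, 28, 28, 14, 14, 4, 1] on {0,…,144}.
145 − 8 = 137 transpositions; sign(π) = (−1)^137 = -1.

-1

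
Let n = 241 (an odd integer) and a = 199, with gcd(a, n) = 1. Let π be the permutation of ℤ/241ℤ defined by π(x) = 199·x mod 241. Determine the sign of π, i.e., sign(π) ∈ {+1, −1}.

-1

Start at x=96: 96 → 65 → 162 → 185 → 183 → 26 → 113 → … (one orbit).
Cycle type of π: 240 + 1; total 2 cycles.
sign(π) = (−1)^{n − #cycles} = (−1)^{241−2} = (−1)^239 = -1.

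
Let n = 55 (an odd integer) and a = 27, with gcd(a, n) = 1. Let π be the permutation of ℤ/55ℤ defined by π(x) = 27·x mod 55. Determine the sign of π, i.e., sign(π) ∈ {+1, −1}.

Orbit of 26 under x↦27x: [26, 42, 34, 38, 36, 37, 9]… (length divides ord_55(27)).
The orbit structure of x ↦ 27x mod 55: 6 orbits of sizes [20, 20, 5, 5, 4, 1].
55 − 6 = 49 transpositions; sign(π) = (−1)^49 = -1.
Zolotarev: (27|55) = -1, matching the cycle-count sign.

-1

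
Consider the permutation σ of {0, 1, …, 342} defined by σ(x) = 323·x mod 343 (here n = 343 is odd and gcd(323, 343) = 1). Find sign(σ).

+1

Start at x=239: 239 → 22 → 246 → 225 → 302 → 134 → 64 → … (one orbit).
π_323 has 19 disjoint cycles with lengths [49, 49, 49, 49, 49, 49, 7, 7, 7, 7, 7, 7, 1, 1, 1, 1, 1, 1, 1] on {0,…,342}.
19 cycles on 343: each ℓ→(−1)^(ℓ−1), product (−1)^324 = +1.
Check: (323/343) = +1 by Zolotarev.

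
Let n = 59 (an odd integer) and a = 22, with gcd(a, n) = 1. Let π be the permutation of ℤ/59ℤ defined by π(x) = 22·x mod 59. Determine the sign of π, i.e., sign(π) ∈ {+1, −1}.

Trace 35: π^k(35) = [35, 3, 7, 36, 25, 19, 5] for k=0..6.
Cycle type of π: 29×2 + 1; total 3 cycles.
n − c = 59 − 3 = 56; sign = (−1)^56 = +1.
The Jacobi symbol (22|59) = +1 (Zolotarev) agrees.

+1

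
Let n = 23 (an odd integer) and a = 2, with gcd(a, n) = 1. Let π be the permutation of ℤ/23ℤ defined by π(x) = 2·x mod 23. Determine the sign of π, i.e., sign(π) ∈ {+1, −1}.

+1

Start at x=9: 9 → 18 → 13 → 3 → 6 → 12 → 1 → … (one orbit).
Cycle lengths of π_2 on ℤ/23ℤ: [11, 11, 1]; 3 cycles in total.
Σ(ℓ_i−1) = 23−3 = 20; sign = (−1)^20 = +1.
Zolotarev: (2|23) = +1, matching the cycle-count sign.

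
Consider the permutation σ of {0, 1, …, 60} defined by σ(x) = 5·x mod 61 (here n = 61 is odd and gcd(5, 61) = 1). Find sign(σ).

Orbit of 45 under x↦5x: [45, 42, 27, 13, 4, 20, 39]… (length divides ord_61(5)).
Decompose π into cycles: lengths [30, 30, 1] (3 cycles, including the fixed point 0).
With 3 cycles on 61 points, sign = (−1)^{61−3} = +1.
Check: (5/61) = +1 by Zolotarev.

+1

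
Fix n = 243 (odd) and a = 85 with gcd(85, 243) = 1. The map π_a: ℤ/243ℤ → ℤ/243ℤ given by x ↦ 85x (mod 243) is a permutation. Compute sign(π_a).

Orbit of 37 under x↦85x: [37, 229, 25, 181, 76, 142, 163]… (length divides ord_243(85)).
Decompose π into cycles: lengths [81, 81, 27, 27, 9, 9, 3, 3, 1, 1, 1] (11 cycles, including the fixed point 0).
With 11 cycles on 243 points, sign = (−1)^{243−11} = +1.
Check: (85/243) = +1 by Zolotarev.

+1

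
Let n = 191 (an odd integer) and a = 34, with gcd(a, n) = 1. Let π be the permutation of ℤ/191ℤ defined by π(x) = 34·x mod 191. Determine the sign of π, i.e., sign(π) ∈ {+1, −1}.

+1

Trace 46: π^k(46) = [46, 36, 78, 169, 16, 162, 160] for k=0..6.
Decompose π into cycles: lengths [95, 95, 1] (3 cycles, including the fixed point 0).
191 − 3 = 188 transpositions; sign(π) = (−1)^188 = +1.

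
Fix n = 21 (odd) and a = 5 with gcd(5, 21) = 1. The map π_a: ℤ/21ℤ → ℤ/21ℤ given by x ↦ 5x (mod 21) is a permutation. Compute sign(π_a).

+1

Orbit of 4 under x↦5x: [4, 20, 16, 17, 1, 5]… (length divides ord_21(5)).
Cycle lengths of π_5 on ℤ/21ℤ: [6, 6, 6, 2, 1]; 5 cycles in total.
Σ(ℓ_i−1) = 21−5 = 16; sign = (−1)^16 = +1.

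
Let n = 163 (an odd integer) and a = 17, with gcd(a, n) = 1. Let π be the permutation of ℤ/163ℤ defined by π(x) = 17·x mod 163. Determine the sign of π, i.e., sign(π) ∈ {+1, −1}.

Trace 162: π^k(162) = [162, 146, 37, 140, 98, 36, 123] for k=0..6.
Decompose π into cycles: lengths [54, 54, 54, 1] (4 cycles, including the fixed point 0).
4 cycles on 163: each ℓ→(−1)^(ℓ−1), product (−1)^159 = -1.
Via Zolotarev, sign(π_{17}) = (17|163) = -1.

-1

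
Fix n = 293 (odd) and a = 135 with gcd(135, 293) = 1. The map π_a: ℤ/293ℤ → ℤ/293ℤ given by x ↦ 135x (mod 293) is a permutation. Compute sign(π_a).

Trace 256: π^k(256) = [256, 279, 161, 53, 123, 197, 225] for k=0..6.
5 cycles of lengths [73, 73, 73, 73, 1].
With 5 cycles on 293 points, sign = (−1)^{293−5} = +1.

+1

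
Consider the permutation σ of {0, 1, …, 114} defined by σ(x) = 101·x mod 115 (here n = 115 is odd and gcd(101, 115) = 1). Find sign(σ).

+1

Trace 41: π^k(41) = [41, 1, 101, 81, 16, 6, 31] for k=0..6.
Cycle type of π: 11×10 + 1×5; total 15 cycles.
Σ(ℓ_i−1) = 115−15 = 100; sign = (−1)^100 = +1.
The Jacobi symbol (101|115) = +1 (Zolotarev) agrees.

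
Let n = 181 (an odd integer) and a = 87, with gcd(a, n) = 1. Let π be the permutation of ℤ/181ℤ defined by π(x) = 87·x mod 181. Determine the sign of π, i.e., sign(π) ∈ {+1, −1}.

Orbit of 114 under x↦87x: [114, 144, 39, 135, 161, 70, 117]… (length divides ord_181(87)).
5 cycles of lengths [45, 45, 45, 45, 1].
n − c = 181 − 5 = 176; sign = (−1)^176 = +1.

+1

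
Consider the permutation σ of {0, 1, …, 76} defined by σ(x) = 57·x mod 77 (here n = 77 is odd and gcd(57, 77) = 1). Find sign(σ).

-1

Start at x=1: 1 → 57 → 15 → 8 → 71 → 43 → 64 → … (one orbit).
Cycle lengths of π_57 on ℤ/77ℤ: [10, 10, 10, 10, 10, 10, 10, 1, 1, 1, 1, 1, 1, 1]; 14 cycles in total.
sign(π) = (−1)^{n − #cycles} = (−1)^{77−14} = (−1)^63 = -1.
Via Zolotarev, sign(π_{57}) = (57|77) = -1.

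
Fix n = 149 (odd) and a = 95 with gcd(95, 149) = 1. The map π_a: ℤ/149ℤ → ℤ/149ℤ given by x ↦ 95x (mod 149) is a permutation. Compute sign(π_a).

Trace 6: π^k(6) = [6, 123, 63, 25, 140, 39, 129] for k=0..6.
The orbit structure of x ↦ 95x mod 149: 5 orbits of sizes [37, 37, 37, 37, 1].
149 − 5 = 144 transpositions; sign(π) = (−1)^144 = +1.
(95|149)_J = +1 (Zolotarev's lemma cross-check).

+1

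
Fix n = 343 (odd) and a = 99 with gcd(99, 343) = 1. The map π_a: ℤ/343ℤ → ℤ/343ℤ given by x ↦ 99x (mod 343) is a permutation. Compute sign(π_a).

+1

Orbit of 295 under x↦99x: [295, 50, 148, 246, 1, 99, 197]… (length divides ord_343(99)).
Cycle lengths of π_99 on ℤ/343ℤ: [7, 7, 7, 7, 7, 7, 7, 7, 7, 7, 7, 7, 7, 7, 7, 7, 7, 7, 7, 7, 7, 7, 7, 7, 7, 7, 7, 7, 7, 7, 7, 7, 7, 7, 7, 7, 7, 7, 7, 7, 7, 7, 1, 1, 1, 1, 1, 1, 1, 1, 1, 1, 1, 1, 1, 1, 1, 1, 1, 1, 1, 1, 1, 1, 1, 1, 1, 1, 1, 1, 1, 1, 1, 1, 1, 1, 1, 1, 1, 1, 1, 1, 1, 1, 1, 1, 1, 1, 1, 1, 1]; 91 cycles in total.
91 cycles on 343: each ℓ→(−1)^(ℓ−1), product (−1)^252 = +1.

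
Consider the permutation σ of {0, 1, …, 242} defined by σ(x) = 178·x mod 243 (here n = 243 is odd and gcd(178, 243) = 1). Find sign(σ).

+1

Trace 28: π^k(28) = [28, 124, 202, 235, 34, 220, 37] for k=0..6.
11 cycles of lengths [81, 81, 27, 27, 9, 9, 3, 3, 1, 1, 1].
11 cycles on 243: each ℓ→(−1)^(ℓ−1), product (−1)^232 = +1.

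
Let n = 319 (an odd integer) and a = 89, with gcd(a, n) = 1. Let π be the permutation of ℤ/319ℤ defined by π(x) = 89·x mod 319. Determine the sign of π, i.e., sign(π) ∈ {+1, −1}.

-1

Orbit of 155 under x↦89x: [155, 78, 243, 254, 276, 1, 89]… (length divides ord_319(89)).
Decompose π into cycles: lengths [28, 28, 28, 28, 28, 28, 28, 28, 28, 28, 28, 1, 1, 1, 1, 1, 1, 1, 1, 1, 1, 1] (22 cycles, including the fixed point 0).
22 cycles on 319: each ℓ→(−1)^(ℓ−1), product (−1)^297 = -1.
Check: (89/319) = -1 by Zolotarev.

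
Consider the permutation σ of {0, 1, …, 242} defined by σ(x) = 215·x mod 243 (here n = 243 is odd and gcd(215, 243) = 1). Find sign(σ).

-1

Trace 217: π^k(217) = [217, 242, 28, 188, 82, 134, 136] for k=0..6.
Decompose π into cycles: lengths [18, 18, 18, 18, 18, 18, 18, 18, 18, 6, 6, 6, 6, 6, 6, 6, 6, 6, 2, 2, 2, 2, 2, 2, 2, 2, 2, 2, 2, 2, 2, 1] (32 cycles, including the fixed point 0).
32 cycles on 243: each ℓ→(−1)^(ℓ−1), product (−1)^211 = -1.
Via Zolotarev, sign(π_{215}) = (215|243) = -1.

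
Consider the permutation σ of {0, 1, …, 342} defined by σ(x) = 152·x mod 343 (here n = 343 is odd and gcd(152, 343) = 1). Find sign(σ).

-1

Start at x=34: 34 → 23 → 66 → 85 → 229 → 165 → 41 → … (one orbit).
The orbit structure of x ↦ 152x mod 343: 4 orbits of sizes [294, 42, 6, 1].
With 4 cycles on 343 points, sign = (−1)^{343−4} = -1.
The Jacobi symbol (152|343) = -1 (Zolotarev) agrees.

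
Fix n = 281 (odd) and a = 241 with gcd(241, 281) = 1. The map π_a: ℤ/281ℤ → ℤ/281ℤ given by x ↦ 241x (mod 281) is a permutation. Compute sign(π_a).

Trace 228: π^k(228) = [228, 153, 62, 49, 7, 1, 241] for k=0..6.
The orbit structure of x ↦ 241x mod 281: 15 orbits of sizes [20, 20, 20, 20, 20, 20, 20, 20, 20, 20, 20, 20, 20, 20, 1].
n − c = 281 − 15 = 266; sign = (−1)^266 = +1.
(241|281)_J = +1 (Zolotarev's lemma cross-check).

+1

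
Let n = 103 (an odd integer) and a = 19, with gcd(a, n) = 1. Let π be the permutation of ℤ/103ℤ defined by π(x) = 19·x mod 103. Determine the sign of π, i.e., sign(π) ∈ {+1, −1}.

+1

Trace 34: π^k(34) = [34, 28, 17, 14, 60, 7, 30] for k=0..6.
Cycle lengths of π_19 on ℤ/103ℤ: [51, 51, 1]; 3 cycles in total.
3 cycles on 103: each ℓ→(−1)^(ℓ−1), product (−1)^100 = +1.
Check: (19/103) = +1 by Zolotarev.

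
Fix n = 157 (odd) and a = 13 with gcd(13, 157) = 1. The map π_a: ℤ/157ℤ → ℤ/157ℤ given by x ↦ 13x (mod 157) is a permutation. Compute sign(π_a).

Trace 13: π^k(13) = [13, 12, 156, 144, 145, 1] for k=0..5.
Cycle lengths of π_13 on ℤ/157ℤ: [6, 6, 6, 6, 6, 6, 6, 6, 6, 6, 6, 6, 6, 6, 6, 6, 6, 6, 6, 6, 6, 6, 6, 6, 6, 6, 1]; 27 cycles in total.
With 27 cycles on 157 points, sign = (−1)^{157−27} = +1.
(13|157)_J = +1 (Zolotarev's lemma cross-check).

+1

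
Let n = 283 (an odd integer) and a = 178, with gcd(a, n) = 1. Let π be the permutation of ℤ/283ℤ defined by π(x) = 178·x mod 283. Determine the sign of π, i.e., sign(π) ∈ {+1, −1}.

Orbit of 9 under x↦178x: [9, 187, 175, 20, 164, 43, 13]… (length divides ord_283(178)).
Cycle type of π: 282 + 1; total 2 cycles.
2 cycles on 283: each ℓ→(−1)^(ℓ−1), product (−1)^281 = -1.
Via Zolotarev, sign(π_{178}) = (178|283) = -1.

-1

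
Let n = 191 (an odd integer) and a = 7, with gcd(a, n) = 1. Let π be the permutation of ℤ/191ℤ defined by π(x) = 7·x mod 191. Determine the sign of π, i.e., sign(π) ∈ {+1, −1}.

Trace 190: π^k(190) = [190, 184, 142, 39, 82, 1, 7] for k=0..6.
Decompose π into cycles: lengths [10, 10, 10, 10, 10, 10, 10, 10, 10, 10, 10, 10, 10, 10, 10, 10, 10, 10, 10, 1] (20 cycles, including the fixed point 0).
20 cycles on 191: each ℓ→(−1)^(ℓ−1), product (−1)^171 = -1.
The Jacobi symbol (7|191) = -1 (Zolotarev) agrees.

-1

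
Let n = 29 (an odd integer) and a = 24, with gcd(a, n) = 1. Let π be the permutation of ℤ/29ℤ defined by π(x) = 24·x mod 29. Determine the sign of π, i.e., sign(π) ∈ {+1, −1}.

Trace 1: π^k(1) = [1, 24, 25, 20, 16, 7, 23] for k=0..6.
The orbit structure of x ↦ 24x mod 29: 5 orbits of sizes [7, 7, 7, 7, 1].
n − c = 29 − 5 = 24; sign = (−1)^24 = +1.
(24|29)_J = +1 (Zolotarev's lemma cross-check).

+1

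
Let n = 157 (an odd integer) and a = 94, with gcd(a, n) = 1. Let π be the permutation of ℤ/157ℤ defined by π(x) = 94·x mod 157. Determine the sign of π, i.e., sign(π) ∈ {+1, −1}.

Start at x=19: 19 → 59 → 51 → 84 → 46 → 85 → 140 → … (one orbit).
Decompose π into cycles: lengths [156, 1] (2 cycles, including the fixed point 0).
157 − 2 = 155 transpositions; sign(π) = (−1)^155 = -1.

-1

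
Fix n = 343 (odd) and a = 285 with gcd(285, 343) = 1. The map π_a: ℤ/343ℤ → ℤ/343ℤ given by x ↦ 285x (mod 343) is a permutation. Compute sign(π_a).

-1

Orbit of 64 under x↦285x: [64, 61, 235, 90, 268, 234, 148]… (length divides ord_343(285)).
π_285 has 4 disjoint cycles with lengths [294, 42, 6, 1] on {0,…,342}.
4 cycles on 343: each ℓ→(−1)^(ℓ−1), product (−1)^339 = -1.
Zolotarev: (285|343) = -1, matching the cycle-count sign.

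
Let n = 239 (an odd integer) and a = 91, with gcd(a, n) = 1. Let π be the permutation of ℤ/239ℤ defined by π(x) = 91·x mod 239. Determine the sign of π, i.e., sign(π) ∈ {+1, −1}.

Start at x=99: 99 → 166 → 49 → 157 → 186 → 196 → 150 → … (one orbit).
3 cycles of lengths [119, 119, 1].
sign(π) = (−1)^{n − #cycles} = (−1)^{239−3} = (−1)^236 = +1.

+1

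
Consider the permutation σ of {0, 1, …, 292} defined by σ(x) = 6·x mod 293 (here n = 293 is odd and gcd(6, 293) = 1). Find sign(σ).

Orbit of 35 under x↦6x: [35, 210, 88, 235, 238, 256, 71]… (length divides ord_293(6)).
Cycle type of π: 146×2 + 1; total 3 cycles.
Σ(ℓ_i−1) = 293−3 = 290; sign = (−1)^290 = +1.

+1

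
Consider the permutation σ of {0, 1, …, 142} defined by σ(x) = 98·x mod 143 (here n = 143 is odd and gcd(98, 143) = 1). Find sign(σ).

+1

Trace 133: π^k(133) = [133, 21, 56, 54, 1, 98, 23] for k=0..6.
17 cycles of lengths [12, 12, 12, 12, 12, 12, 12, 12, 12, 12, 12, 2, 2, 2, 2, 2, 1].
17 cycles on 143: each ℓ→(−1)^(ℓ−1), product (−1)^126 = +1.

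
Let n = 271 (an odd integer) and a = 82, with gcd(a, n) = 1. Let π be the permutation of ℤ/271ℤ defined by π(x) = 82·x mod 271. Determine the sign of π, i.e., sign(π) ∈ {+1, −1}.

Trace 245: π^k(245) = [245, 36, 242, 61, 124, 141, 180] for k=0..6.
3 cycles of lengths [135, 135, 1].
Σ(ℓ_i−1) = 271−3 = 268; sign = (−1)^268 = +1.
(82|271)_J = +1 (Zolotarev's lemma cross-check).

+1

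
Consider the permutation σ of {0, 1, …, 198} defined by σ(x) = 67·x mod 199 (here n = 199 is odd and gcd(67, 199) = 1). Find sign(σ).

-1

Trace 61: π^k(61) = [61, 107, 5, 136, 157, 171, 114] for k=0..6.
π_67 has 4 disjoint cycles with lengths [66, 66, 66, 1] on {0,…,198}.
199 − 4 = 195 transpositions; sign(π) = (−1)^195 = -1.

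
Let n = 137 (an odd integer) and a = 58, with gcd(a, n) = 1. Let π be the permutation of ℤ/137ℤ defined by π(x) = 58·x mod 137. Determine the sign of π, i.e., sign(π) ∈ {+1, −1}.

Start at x=33: 33 → 133 → 42 → 107 → 41 → 49 → 102 → … (one orbit).
2 cycles of lengths [136, 1].
With 2 cycles on 137 points, sign = (−1)^{137−2} = -1.

-1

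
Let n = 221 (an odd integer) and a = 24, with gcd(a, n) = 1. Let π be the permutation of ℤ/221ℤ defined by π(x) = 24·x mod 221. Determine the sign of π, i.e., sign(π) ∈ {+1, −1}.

Start at x=120: 120 → 7 → 168 → 54 → 191 → 164 → 179 → … (one orbit).
Cycle type of π: 48×4 + 16 + 12 + 1; total 7 cycles.
sign(π) = (−1)^{n − #cycles} = (−1)^{221−7} = (−1)^214 = +1.
Via Zolotarev, sign(π_{24}) = (24|221) = +1.

+1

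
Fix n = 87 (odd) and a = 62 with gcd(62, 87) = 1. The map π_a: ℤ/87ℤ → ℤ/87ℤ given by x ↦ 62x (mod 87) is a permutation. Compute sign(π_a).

-1

Trace 35: π^k(35) = [35, 82, 38, 7, 86, 25, 71] for k=0..6.
The orbit structure of x ↦ 62x mod 87: 8 orbits of sizes [14, 14, 14, 14, 14, 14, 2, 1].
Σ(ℓ_i−1) = 87−8 = 79; sign = (−1)^79 = -1.
The Jacobi symbol (62|87) = -1 (Zolotarev) agrees.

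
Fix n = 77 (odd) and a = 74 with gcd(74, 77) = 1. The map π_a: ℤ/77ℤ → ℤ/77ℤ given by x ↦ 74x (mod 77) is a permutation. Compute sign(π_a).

Start at x=64: 64 → 39 → 37 → 43 → 25 → 2 → 71 → … (one orbit).
6 cycles of lengths [30, 30, 10, 3, 3, 1].
With 6 cycles on 77 points, sign = (−1)^{77−6} = -1.
Zolotarev: (74|77) = -1, matching the cycle-count sign.

-1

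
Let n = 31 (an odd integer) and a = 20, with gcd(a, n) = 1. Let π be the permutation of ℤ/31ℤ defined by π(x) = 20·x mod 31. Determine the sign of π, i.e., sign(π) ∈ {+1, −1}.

Orbit of 1 under x↦20x: [1, 20, 28, 2, 9, 25, 4]… (length divides ord_31(20)).
3 cycles of lengths [15, 15, 1].
With 3 cycles on 31 points, sign = (−1)^{31−3} = +1.
(20|31)_J = +1 (Zolotarev's lemma cross-check).

+1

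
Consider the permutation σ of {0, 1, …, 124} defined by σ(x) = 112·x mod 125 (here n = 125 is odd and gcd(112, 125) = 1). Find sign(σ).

-1

Start at x=14: 14 → 68 → 116 → 117 → 104 → 23 → 76 → … (one orbit).
Decompose π into cycles: lengths [100, 20, 4, 1] (4 cycles, including the fixed point 0).
4 cycles on 125: each ℓ→(−1)^(ℓ−1), product (−1)^121 = -1.
Via Zolotarev, sign(π_{112}) = (112|125) = -1.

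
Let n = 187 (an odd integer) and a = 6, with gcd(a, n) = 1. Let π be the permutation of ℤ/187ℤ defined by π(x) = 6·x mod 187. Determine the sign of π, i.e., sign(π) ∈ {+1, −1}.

Start at x=93: 93 → 184 → 169 → 79 → 100 → 39 → 47 → … (one orbit).
Cycle type of π: 80×2 + 16 + 10 + 1; total 5 cycles.
187 − 5 = 182 transpositions; sign(π) = (−1)^182 = +1.
Check: (6/187) = +1 by Zolotarev.

+1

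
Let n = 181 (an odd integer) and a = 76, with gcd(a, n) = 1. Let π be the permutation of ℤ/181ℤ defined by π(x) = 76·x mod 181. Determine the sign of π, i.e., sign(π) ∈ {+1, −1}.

-1

Orbit of 168 under x↦76x: [168, 98, 27, 61, 111, 110, 34]… (length divides ord_181(76)).
Cycle type of π: 180 + 1; total 2 cycles.
2 cycles on 181: each ℓ→(−1)^(ℓ−1), product (−1)^179 = -1.
Check: (76/181) = -1 by Zolotarev.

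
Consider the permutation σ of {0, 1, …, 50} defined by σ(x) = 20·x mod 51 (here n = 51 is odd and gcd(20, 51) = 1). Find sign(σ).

Trace 41: π^k(41) = [41, 4, 29, 19, 23, 1, 20] for k=0..6.
π_20 has 5 disjoint cycles with lengths [16, 16, 16, 2, 1] on {0,…,50}.
5 cycles on 51: each ℓ→(−1)^(ℓ−1), product (−1)^46 = +1.
Check: (20/51) = +1 by Zolotarev.

+1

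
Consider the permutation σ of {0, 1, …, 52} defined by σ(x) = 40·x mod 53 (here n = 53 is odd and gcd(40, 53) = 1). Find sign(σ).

Trace 24: π^k(24) = [24, 6, 28, 7, 15, 17, 44] for k=0..6.
Cycle type of π: 26×2 + 1; total 3 cycles.
Σ(ℓ_i−1) = 53−3 = 50; sign = (−1)^50 = +1.

+1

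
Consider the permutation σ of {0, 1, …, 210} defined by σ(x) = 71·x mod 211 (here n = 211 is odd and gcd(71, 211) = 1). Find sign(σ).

Start at x=55: 55 → 107 → 1 → 71 → 188 → 55 (one orbit).
The orbit structure of x ↦ 71x mod 211: 43 orbits of sizes [5, 5, 5, 5, 5, 5, 5, 5, 5, 5, 5, 5, 5, 5, 5, 5, 5, 5, 5, 5, 5, 5, 5, 5, 5, 5, 5, 5, 5, 5, 5, 5, 5, 5, 5, 5, 5, 5, 5, 5, 5, 5, 1].
211 − 43 = 168 transpositions; sign(π) = (−1)^168 = +1.

+1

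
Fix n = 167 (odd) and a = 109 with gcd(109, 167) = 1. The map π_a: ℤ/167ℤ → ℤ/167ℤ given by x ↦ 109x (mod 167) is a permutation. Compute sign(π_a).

-1

Trace 165: π^k(165) = [165, 116, 119, 112, 17, 16, 74] for k=0..6.
Decompose π into cycles: lengths [166, 1] (2 cycles, including the fixed point 0).
sign(π) = (−1)^{n − #cycles} = (−1)^{167−2} = (−1)^165 = -1.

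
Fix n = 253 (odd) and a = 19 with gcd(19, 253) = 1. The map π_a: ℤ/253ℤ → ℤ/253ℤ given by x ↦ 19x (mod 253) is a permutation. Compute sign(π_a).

+1

Start at x=64: 64 → 204 → 81 → 21 → 146 → 244 → 82 → … (one orbit).
Cycle lengths of π_19 on ℤ/253ℤ: [110, 110, 22, 10, 1]; 5 cycles in total.
5 cycles on 253: each ℓ→(−1)^(ℓ−1), product (−1)^248 = +1.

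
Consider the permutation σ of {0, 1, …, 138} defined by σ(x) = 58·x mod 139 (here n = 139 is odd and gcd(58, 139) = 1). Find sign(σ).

Orbit of 11 under x↦58x: [11, 82, 30, 72, 6, 70, 29]… (length divides ord_139(58)).
Decompose π into cycles: lengths [138, 1] (2 cycles, including the fixed point 0).
2 cycles on 139: each ℓ→(−1)^(ℓ−1), product (−1)^137 = -1.
Via Zolotarev, sign(π_{58}) = (58|139) = -1.

-1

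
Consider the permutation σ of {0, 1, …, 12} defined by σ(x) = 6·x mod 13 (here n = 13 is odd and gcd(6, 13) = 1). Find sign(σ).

Start at x=3: 3 → 5 → 4 → 11 → 1 → 6 → 10 → … (one orbit).
π_6 has 2 disjoint cycles with lengths [12, 1] on {0,…,12}.
n − c = 13 − 2 = 11; sign = (−1)^11 = -1.
The Jacobi symbol (6|13) = -1 (Zolotarev) agrees.

-1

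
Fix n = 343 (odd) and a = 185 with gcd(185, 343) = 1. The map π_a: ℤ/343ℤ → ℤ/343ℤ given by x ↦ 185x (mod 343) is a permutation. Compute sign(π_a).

Orbit of 86 under x↦185x: [86, 132, 67, 47, 120, 248, 261]… (length divides ord_343(185)).
Cycle lengths of π_185 on ℤ/343ℤ: [294, 42, 6, 1]; 4 cycles in total.
With 4 cycles on 343 points, sign = (−1)^{343−4} = -1.
Zolotarev: (185|343) = -1, matching the cycle-count sign.

-1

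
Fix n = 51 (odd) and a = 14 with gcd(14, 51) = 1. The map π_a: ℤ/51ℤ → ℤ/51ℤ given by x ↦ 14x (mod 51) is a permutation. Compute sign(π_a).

+1

Trace 49: π^k(49) = [49, 23, 16, 20, 25, 44, 4] for k=0..6.
Cycle lengths of π_14 on ℤ/51ℤ: [16, 16, 16, 2, 1]; 5 cycles in total.
5 cycles on 51: each ℓ→(−1)^(ℓ−1), product (−1)^46 = +1.
(14|51)_J = +1 (Zolotarev's lemma cross-check).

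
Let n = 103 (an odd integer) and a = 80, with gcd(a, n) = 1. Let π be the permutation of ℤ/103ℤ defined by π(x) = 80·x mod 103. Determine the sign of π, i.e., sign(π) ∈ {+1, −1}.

Start at x=42: 42 → 64 → 73 → 72 → 95 → 81 → 94 → … (one orbit).
Cycle lengths of π_80 on ℤ/103ℤ: [34, 34, 34, 1]; 4 cycles in total.
sign(π) = (−1)^{n − #cycles} = (−1)^{103−4} = (−1)^99 = -1.
The Jacobi symbol (80|103) = -1 (Zolotarev) agrees.

-1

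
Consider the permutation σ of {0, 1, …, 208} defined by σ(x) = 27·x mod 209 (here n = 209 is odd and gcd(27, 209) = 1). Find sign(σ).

-1

Trace 1: π^k(1) = [1, 27, 102, 37, 163, 12, 115] for k=0..6.
12 cycles of lengths [30, 30, 30, 30, 30, 30, 6, 6, 6, 5, 5, 1].
n − c = 209 − 12 = 197; sign = (−1)^197 = -1.
The Jacobi symbol (27|209) = -1 (Zolotarev) agrees.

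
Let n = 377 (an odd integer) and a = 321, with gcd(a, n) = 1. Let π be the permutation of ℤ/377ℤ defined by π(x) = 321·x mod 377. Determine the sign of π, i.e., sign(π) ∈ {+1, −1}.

Orbit of 172 under x↦321x: [172, 170, 282, 42, 287, 139, 133]… (length divides ord_377(321)).
Cycle type of π: 84×4 + 28 + 3×4 + 1; total 10 cycles.
n − c = 377 − 10 = 367; sign = (−1)^367 = -1.

-1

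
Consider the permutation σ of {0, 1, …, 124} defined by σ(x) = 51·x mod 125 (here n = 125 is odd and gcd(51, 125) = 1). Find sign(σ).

+1

Trace 1: π^k(1) = [1, 51, 101, 26, 76] for k=0..4.
Cycle lengths of π_51 on ℤ/125ℤ: [5, 5, 5, 5, 5, 5, 5, 5, 5, 5, 5, 5, 5, 5, 5, 5, 5, 5, 5, 5, 1, 1, 1, 1, 1, 1, 1, 1, 1, 1, 1, 1, 1, 1, 1, 1, 1, 1, 1, 1, 1, 1, 1, 1, 1]; 45 cycles in total.
45 cycles on 125: each ℓ→(−1)^(ℓ−1), product (−1)^80 = +1.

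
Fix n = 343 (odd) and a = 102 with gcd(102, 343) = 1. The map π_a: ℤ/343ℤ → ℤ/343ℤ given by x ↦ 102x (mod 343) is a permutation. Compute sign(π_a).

+1

Orbit of 149 under x↦102x: [149, 106, 179, 79, 169, 88, 58]… (length divides ord_343(102)).
7 cycles of lengths [147, 147, 21, 21, 3, 3, 1].
7 cycles on 343: each ℓ→(−1)^(ℓ−1), product (−1)^336 = +1.
The Jacobi symbol (102|343) = +1 (Zolotarev) agrees.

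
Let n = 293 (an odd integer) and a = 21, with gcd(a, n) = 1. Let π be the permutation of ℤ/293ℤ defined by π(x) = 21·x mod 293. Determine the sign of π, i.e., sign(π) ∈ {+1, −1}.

+1

Trace 149: π^k(149) = [149, 199, 77, 152, 262, 228, 100] for k=0..6.
Decompose π into cycles: lengths [146, 146, 1] (3 cycles, including the fixed point 0).
293 − 3 = 290 transpositions; sign(π) = (−1)^290 = +1.
Zolotarev: (21|293) = +1, matching the cycle-count sign.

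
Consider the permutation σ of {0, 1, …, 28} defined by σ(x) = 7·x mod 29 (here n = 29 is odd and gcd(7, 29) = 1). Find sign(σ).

Start at x=7: 7 → 20 → 24 → 23 → 16 → 25 → 1 → 7 (one orbit).
π_7 has 5 disjoint cycles with lengths [7, 7, 7, 7, 1] on {0,…,28}.
sign(π) = (−1)^{n − #cycles} = (−1)^{29−5} = (−1)^24 = +1.

+1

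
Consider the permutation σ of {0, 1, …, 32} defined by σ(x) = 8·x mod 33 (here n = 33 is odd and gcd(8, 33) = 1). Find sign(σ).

+1

Trace 2: π^k(2) = [2, 16, 29, 1, 8, 31, 17] for k=0..6.
Cycle lengths of π_8 on ℤ/33ℤ: [10, 10, 10, 2, 1]; 5 cycles in total.
With 5 cycles on 33 points, sign = (−1)^{33−5} = +1.
(8|33)_J = +1 (Zolotarev's lemma cross-check).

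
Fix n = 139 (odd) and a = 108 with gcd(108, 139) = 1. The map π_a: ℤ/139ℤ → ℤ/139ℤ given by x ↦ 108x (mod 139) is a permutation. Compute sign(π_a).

-1

Orbit of 43 under x↦108x: [43, 57, 40, 11, 76, 7, 61]… (length divides ord_139(108)).
2 cycles of lengths [138, 1].
n − c = 139 − 2 = 137; sign = (−1)^137 = -1.
(108|139)_J = -1 (Zolotarev's lemma cross-check).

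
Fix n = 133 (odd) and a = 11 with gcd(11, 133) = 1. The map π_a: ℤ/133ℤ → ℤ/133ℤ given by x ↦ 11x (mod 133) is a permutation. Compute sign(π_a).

+1

Trace 121: π^k(121) = [121, 1, 11] for k=0..2.
π_11 has 45 disjoint cycles with lengths [3, 3, 3, 3, 3, 3, 3, 3, 3, 3, 3, 3, 3, 3, 3, 3, 3, 3, 3, 3, 3, 3, 3, 3, 3, 3, 3, 3, 3, 3, 3, 3, 3, 3, 3, 3, 3, 3, 3, 3, 3, 3, 3, 3, 1] on {0,…,132}.
133 − 45 = 88 transpositions; sign(π) = (−1)^88 = +1.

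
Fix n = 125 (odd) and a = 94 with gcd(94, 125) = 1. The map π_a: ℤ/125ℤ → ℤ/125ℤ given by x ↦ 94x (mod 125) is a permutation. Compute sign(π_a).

Start at x=6: 6 → 64 → 16 → 4 → 1 → 94 → 86 → … (one orbit).
The orbit structure of x ↦ 94x mod 125: 7 orbits of sizes [50, 50, 10, 10, 2, 2, 1].
sign(π) = (−1)^{n − #cycles} = (−1)^{125−7} = (−1)^118 = +1.
Check: (94/125) = +1 by Zolotarev.

+1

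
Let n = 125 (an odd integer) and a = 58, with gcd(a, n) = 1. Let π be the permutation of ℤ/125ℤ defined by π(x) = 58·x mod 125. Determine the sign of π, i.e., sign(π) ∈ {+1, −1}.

-1

Trace 111: π^k(111) = [111, 63, 29, 57, 56, 123, 9] for k=0..6.
π_58 has 4 disjoint cycles with lengths [100, 20, 4, 1] on {0,…,124}.
With 4 cycles on 125 points, sign = (−1)^{125−4} = -1.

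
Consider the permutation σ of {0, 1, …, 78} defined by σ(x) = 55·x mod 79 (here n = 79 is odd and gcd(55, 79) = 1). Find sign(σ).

+1

Start at x=23: 23 → 1 → 55 → 23 (one orbit).
The orbit structure of x ↦ 55x mod 79: 27 orbits of sizes [3, 3, 3, 3, 3, 3, 3, 3, 3, 3, 3, 3, 3, 3, 3, 3, 3, 3, 3, 3, 3, 3, 3, 3, 3, 3, 1].
79 − 27 = 52 transpositions; sign(π) = (−1)^52 = +1.
(55|79)_J = +1 (Zolotarev's lemma cross-check).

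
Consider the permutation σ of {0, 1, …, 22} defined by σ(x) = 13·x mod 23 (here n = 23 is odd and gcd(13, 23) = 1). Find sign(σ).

+1

Orbit of 3 under x↦13x: [3, 16, 1, 13, 8, 12, 18]… (length divides ord_23(13)).
3 cycles of lengths [11, 11, 1].
n − c = 23 − 3 = 20; sign = (−1)^20 = +1.
Check: (13/23) = +1 by Zolotarev.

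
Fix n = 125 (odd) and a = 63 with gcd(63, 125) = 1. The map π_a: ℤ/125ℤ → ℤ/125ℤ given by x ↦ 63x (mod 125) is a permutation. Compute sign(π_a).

Start at x=21: 21 → 73 → 99 → 112 → 56 → 28 → 14 → … (one orbit).
Cycle lengths of π_63 on ℤ/125ℤ: [100, 20, 4, 1]; 4 cycles in total.
With 4 cycles on 125 points, sign = (−1)^{125−4} = -1.
Zolotarev: (63|125) = -1, matching the cycle-count sign.

-1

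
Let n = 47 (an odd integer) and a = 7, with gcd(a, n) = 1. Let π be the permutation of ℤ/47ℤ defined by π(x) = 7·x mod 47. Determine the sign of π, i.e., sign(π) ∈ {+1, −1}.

+1

Start at x=37: 37 → 24 → 27 → 1 → 7 → 2 → 14 → … (one orbit).
Cycle type of π: 23×2 + 1; total 3 cycles.
47 − 3 = 44 transpositions; sign(π) = (−1)^44 = +1.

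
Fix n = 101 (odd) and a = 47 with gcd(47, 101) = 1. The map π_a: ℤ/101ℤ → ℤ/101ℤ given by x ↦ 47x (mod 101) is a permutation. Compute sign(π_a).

Orbit of 43 under x↦47x: [43, 1, 47, 88, 96, 68, 65]… (length divides ord_101(47)).
Cycle lengths of π_47 on ℤ/101ℤ: [50, 50, 1]; 3 cycles in total.
sign(π) = (−1)^{n − #cycles} = (−1)^{101−3} = (−1)^98 = +1.
Zolotarev: (47|101) = +1, matching the cycle-count sign.

+1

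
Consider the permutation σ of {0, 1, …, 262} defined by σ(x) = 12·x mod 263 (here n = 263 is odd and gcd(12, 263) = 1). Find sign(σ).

+1

Orbit of 172 under x↦12x: [172, 223, 46, 26, 49, 62, 218]… (length divides ord_263(12)).
The orbit structure of x ↦ 12x mod 263: 3 orbits of sizes [131, 131, 1].
With 3 cycles on 263 points, sign = (−1)^{263−3} = +1.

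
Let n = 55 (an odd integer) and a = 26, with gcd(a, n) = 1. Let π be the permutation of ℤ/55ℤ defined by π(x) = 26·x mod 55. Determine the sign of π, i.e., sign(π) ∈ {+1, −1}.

Trace 16: π^k(16) = [16, 31, 36, 1, 26] for k=0..4.
The orbit structure of x ↦ 26x mod 55: 15 orbits of sizes [5, 5, 5, 5, 5, 5, 5, 5, 5, 5, 1, 1, 1, 1, 1].
55 − 15 = 40 transpositions; sign(π) = (−1)^40 = +1.
Check: (26/55) = +1 by Zolotarev.

+1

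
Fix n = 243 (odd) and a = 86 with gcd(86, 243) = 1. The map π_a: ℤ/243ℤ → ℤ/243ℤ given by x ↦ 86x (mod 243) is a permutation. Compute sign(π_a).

-1

Start at x=199: 199 → 104 → 196 → 89 → 121 → 200 → 190 → … (one orbit).
The orbit structure of x ↦ 86x mod 243: 6 orbits of sizes [162, 54, 18, 6, 2, 1].
With 6 cycles on 243 points, sign = (−1)^{243−6} = -1.
(86|243)_J = -1 (Zolotarev's lemma cross-check).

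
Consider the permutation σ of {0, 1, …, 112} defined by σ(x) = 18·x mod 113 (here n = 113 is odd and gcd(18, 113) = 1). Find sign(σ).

+1

Orbit of 44 under x↦18x: [44, 1, 18, 98, 69, 112, 95]… (length divides ord_113(18)).
π_18 has 15 disjoint cycles with lengths [8, 8, 8, 8, 8, 8, 8, 8, 8, 8, 8, 8, 8, 8, 1] on {0,…,112}.
sign(π) = (−1)^{n − #cycles} = (−1)^{113−15} = (−1)^98 = +1.
(18|113)_J = +1 (Zolotarev's lemma cross-check).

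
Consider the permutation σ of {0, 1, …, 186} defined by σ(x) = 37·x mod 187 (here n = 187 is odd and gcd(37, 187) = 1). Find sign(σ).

Start at x=179: 179 → 78 → 81 → 5 → 185 → 113 → 67 → … (one orbit).
Decompose π into cycles: lengths [80, 80, 16, 5, 5, 1] (6 cycles, including the fixed point 0).
n − c = 187 − 6 = 181; sign = (−1)^181 = -1.
Check: (37/187) = -1 by Zolotarev.

-1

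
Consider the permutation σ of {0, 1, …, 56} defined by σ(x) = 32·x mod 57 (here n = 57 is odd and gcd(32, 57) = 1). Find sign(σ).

+1

Trace 41: π^k(41) = [41, 1, 32, 55, 50, 4, 14] for k=0..6.
Decompose π into cycles: lengths [18, 18, 18, 2, 1] (5 cycles, including the fixed point 0).
sign(π) = (−1)^{n − #cycles} = (−1)^{57−5} = (−1)^52 = +1.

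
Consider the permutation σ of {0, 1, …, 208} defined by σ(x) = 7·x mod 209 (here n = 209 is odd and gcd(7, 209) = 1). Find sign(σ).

-1

Trace 178: π^k(178) = [178, 201, 153, 26, 182, 20, 140] for k=0..6.
Cycle type of π: 30×6 + 10 + 3×6 + 1; total 14 cycles.
With 14 cycles on 209 points, sign = (−1)^{209−14} = -1.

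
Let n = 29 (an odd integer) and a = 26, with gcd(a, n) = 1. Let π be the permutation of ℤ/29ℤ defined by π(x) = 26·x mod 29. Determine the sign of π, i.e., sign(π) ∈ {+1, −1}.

-1

Start at x=24: 24 → 15 → 13 → 19 → 1 → 26 → 9 → … (one orbit).
The orbit structure of x ↦ 26x mod 29: 2 orbits of sizes [28, 1].
Σ(ℓ_i−1) = 29−2 = 27; sign = (−1)^27 = -1.
(26|29)_J = -1 (Zolotarev's lemma cross-check).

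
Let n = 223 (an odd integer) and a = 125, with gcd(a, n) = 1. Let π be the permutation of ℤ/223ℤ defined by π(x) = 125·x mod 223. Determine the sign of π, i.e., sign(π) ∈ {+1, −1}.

-1

Trace 104: π^k(104) = [104, 66, 222, 98, 208, 132, 221] for k=0..6.
Cycle type of π: 74×3 + 1; total 4 cycles.
n − c = 223 − 4 = 219; sign = (−1)^219 = -1.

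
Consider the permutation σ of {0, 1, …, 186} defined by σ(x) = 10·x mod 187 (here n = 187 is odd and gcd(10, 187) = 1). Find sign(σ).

Start at x=54: 54 → 166 → 164 → 144 → 131 → 1 → 10 → … (one orbit).
Decompose π into cycles: lengths [16, 16, 16, 16, 16, 16, 16, 16, 16, 16, 16, 2, 2, 2, 2, 2, 1] (17 cycles, including the fixed point 0).
17 cycles on 187: each ℓ→(−1)^(ℓ−1), product (−1)^170 = +1.

+1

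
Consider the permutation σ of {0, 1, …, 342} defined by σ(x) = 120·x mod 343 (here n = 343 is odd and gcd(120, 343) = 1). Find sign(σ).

Trace 169: π^k(169) = [169, 43, 15, 85, 253, 176, 197] for k=0..6.
The orbit structure of x ↦ 120x mod 343: 19 orbits of sizes [49, 49, 49, 49, 49, 49, 7, 7, 7, 7, 7, 7, 1, 1, 1, 1, 1, 1, 1].
With 19 cycles on 343 points, sign = (−1)^{343−19} = +1.
Check: (120/343) = +1 by Zolotarev.

+1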